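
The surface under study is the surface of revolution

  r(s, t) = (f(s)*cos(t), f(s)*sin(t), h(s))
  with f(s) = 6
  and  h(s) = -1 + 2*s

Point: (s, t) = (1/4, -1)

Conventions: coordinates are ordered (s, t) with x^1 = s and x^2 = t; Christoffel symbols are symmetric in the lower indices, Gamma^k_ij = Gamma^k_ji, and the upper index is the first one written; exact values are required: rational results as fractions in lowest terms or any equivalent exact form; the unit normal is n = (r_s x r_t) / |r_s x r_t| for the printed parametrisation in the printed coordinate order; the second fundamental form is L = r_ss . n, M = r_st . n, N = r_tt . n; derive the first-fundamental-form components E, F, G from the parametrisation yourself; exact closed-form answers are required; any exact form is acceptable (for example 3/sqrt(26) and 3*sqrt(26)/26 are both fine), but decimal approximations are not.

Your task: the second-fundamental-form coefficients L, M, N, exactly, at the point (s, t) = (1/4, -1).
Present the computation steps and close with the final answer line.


f = 6, f' = 0, f'' = 0, h' = 2, h'' = 0
E = 4, F = 0, G = 36; answer radicand W^2 = 4
unnormalised second-form numerators: l = 0, m = 0, n = 12; L = l/sqrt(4), and similarly M = m/sqrt(W^2), N = n/sqrt(W^2)

Answer: L = 0, M = 0, N = 6


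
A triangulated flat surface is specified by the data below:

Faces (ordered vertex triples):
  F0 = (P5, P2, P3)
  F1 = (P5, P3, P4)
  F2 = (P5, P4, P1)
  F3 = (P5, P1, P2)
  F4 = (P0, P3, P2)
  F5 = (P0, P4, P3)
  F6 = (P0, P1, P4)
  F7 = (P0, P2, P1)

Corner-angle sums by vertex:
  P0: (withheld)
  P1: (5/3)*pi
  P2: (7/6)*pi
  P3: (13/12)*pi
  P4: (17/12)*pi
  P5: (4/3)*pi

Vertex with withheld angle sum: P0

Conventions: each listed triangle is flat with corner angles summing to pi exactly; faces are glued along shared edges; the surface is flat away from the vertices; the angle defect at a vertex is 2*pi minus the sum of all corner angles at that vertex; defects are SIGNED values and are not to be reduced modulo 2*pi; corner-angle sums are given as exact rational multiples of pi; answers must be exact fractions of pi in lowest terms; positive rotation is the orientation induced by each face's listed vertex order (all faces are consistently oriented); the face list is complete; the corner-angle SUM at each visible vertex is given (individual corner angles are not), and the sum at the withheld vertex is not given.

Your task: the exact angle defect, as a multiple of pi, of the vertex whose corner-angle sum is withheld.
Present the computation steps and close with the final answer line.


V = 6, E = 12, F = 8; chi = V - E + F = 2
Gauss-Bonnet: total defect = 2*pi*chi = 4*pi; visible defects sum to (10/3)*pi

Answer: defect(P0) = (2/3)*pi


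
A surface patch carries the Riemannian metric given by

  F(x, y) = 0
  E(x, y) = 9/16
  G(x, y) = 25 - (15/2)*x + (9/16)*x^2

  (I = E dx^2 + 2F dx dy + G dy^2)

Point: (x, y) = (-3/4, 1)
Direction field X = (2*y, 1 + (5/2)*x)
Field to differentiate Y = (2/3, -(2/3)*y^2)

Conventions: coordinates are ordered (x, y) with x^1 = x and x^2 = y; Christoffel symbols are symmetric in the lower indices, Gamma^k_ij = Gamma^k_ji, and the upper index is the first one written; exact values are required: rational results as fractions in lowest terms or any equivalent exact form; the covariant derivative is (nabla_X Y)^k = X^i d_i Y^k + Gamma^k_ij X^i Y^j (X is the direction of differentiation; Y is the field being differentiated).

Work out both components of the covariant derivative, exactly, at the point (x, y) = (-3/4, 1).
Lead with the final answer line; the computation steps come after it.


Answer: (nabla_X Y)^x = 623/144, (nabla_X Y)^y = 761/534

E = 9/16, F = 0, G = 7921/256 at the point
E_x = 0, E_y = 0, F_x = 0, F_y = 0, G_x = -267/32, G_y = 0
EG - F^2 = 71289/4096;  g^inv = (4096/71289) * [[7921/256, 0], [0, 9/16]]
first-kind symbols [ij,l] = (1/2)(d_i g_jl + d_j g_il - d_l g_ij): [xx,x] = E_x/2 = 0, [xx,y] = F_x - E_y/2 = 0, [xy,x] = E_y/2 = 0, [xy,y] = G_x/2 = -267/64, [yy,x] = F_y - G_x/2 = 267/64, [yy,y] = G_y/2 = 0
Gamma^x_ij = (G*[ij,x] - F*[ij,y])/(EG - F^2), Gamma^y_ij = (E*[ij,y] - F*[ij,x])/(EG - F^2)
Gamma_xxx = 0, Gamma_xxy = 0, Gamma_xyy = 89/12, Gamma_yxx = 0, Gamma_yxy = -12/89, Gamma_yyy = 0
X = (2, -7/8), Y = (2/3, -2/3) at the point


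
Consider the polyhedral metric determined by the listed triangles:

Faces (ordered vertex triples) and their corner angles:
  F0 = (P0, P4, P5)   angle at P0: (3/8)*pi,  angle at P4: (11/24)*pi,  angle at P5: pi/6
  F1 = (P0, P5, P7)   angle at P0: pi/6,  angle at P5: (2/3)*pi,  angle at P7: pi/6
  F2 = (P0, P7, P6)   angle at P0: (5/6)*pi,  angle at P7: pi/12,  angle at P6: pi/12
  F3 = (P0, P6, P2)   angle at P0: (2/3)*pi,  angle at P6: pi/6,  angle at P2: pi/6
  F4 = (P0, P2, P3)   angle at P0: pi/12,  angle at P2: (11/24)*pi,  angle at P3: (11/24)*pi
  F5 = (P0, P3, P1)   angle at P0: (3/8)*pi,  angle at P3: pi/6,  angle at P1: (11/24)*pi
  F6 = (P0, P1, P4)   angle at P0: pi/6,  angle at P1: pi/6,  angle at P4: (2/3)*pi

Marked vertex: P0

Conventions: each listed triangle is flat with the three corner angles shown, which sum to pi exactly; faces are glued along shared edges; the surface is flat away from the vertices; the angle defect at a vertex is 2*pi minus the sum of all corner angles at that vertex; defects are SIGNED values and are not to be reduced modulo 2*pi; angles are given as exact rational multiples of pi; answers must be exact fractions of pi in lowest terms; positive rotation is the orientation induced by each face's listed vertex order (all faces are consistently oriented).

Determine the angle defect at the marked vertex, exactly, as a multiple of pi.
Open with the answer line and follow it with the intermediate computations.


Answer: defect(P0) = (-2/3)*pi

Sum of corner angles at P0: (8/3)*pi
defect = 2*pi - (8/3)*pi


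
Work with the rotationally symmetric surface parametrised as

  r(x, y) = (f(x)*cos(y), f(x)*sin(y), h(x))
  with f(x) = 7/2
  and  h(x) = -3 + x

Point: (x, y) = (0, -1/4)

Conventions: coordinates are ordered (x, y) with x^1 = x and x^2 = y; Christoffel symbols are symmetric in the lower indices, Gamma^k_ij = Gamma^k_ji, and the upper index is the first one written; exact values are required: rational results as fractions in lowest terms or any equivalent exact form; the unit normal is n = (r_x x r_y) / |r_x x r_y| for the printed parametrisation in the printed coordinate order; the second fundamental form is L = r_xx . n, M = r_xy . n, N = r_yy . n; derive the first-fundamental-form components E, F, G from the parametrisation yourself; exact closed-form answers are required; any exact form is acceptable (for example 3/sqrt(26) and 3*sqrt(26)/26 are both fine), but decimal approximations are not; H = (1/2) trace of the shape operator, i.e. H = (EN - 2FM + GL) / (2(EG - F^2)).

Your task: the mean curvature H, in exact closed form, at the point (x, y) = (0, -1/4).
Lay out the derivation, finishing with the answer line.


f = 7/2, f' = 0, f'' = 0, h' = 1, h'' = 0
E = 1, F = 0, G = 49/4; answer radicand W^2 = 1
unnormalised second-form numerators: l = 0, m = 0, n = 7/2; L = l/sqrt(1), and similarly M = m/sqrt(W^2), N = n/sqrt(W^2)
H = (E*n - 2*F*m + G*l) / (2*(EG - F^2)*sqrt(W^2)); E*n - 2*F*m + G*l = 7/2, EG - F^2 = 49/4, so H = (1/7)/sqrt(1)

Answer: H = 1/7


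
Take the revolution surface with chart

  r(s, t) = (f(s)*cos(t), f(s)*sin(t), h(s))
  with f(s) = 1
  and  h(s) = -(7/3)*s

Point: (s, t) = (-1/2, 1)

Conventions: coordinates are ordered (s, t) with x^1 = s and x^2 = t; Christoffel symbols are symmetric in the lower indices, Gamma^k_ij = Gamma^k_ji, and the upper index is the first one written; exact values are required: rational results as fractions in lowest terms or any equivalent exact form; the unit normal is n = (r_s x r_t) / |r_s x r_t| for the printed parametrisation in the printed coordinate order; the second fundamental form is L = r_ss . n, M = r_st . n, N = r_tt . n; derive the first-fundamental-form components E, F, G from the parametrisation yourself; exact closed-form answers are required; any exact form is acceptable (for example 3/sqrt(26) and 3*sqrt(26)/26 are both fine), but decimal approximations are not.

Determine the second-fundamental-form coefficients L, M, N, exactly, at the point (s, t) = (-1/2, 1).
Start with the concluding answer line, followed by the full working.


Answer: L = 0, M = 0, N = -1

f = 1, f' = 0, f'' = 0, h' = -7/3, h'' = 0
E = 49/9, F = 0, G = 1; answer radicand W^2 = 49/9
unnormalised second-form numerators: l = 0, m = 0, n = -7/3; L = l/sqrt(49/9), and similarly M = m/sqrt(W^2), N = n/sqrt(W^2)


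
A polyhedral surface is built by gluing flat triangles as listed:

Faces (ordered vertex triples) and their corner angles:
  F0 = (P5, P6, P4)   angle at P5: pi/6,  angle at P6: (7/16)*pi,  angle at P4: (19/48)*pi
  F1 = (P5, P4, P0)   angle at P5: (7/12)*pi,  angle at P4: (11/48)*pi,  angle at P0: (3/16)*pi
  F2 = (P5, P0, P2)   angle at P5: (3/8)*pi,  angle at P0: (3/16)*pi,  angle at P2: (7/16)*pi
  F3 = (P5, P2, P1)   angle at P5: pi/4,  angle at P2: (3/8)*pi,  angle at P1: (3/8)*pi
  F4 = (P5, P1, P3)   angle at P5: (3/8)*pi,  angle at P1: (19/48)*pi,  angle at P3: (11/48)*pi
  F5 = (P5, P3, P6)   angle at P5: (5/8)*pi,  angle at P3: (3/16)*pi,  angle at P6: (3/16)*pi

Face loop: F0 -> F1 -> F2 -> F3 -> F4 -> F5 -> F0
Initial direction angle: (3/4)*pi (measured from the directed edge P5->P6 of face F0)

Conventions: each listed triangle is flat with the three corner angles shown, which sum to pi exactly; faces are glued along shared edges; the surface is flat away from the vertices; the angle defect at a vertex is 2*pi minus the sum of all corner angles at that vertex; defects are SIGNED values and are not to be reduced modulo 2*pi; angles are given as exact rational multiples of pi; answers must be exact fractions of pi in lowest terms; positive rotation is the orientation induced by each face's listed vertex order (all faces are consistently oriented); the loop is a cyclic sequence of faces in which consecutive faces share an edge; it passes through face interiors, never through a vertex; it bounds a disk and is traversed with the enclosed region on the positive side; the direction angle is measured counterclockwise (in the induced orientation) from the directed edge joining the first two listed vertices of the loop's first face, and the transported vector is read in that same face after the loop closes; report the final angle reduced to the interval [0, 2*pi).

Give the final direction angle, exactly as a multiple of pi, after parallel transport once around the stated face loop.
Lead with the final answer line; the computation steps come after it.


Answer: final direction angle = (3/8)*pi

enclosed vertex P5: corner angles sum to (19/8)*pi, defect = 2*pi - (19/8)*pi = (-3/8)*pi
the final direction is the initial angle plus the enclosed defects, taken mod 2*pi in the induced orientation
final angle = (3/4)*pi - (3/8)*pi = (3/8)*pi (mod 2*pi)


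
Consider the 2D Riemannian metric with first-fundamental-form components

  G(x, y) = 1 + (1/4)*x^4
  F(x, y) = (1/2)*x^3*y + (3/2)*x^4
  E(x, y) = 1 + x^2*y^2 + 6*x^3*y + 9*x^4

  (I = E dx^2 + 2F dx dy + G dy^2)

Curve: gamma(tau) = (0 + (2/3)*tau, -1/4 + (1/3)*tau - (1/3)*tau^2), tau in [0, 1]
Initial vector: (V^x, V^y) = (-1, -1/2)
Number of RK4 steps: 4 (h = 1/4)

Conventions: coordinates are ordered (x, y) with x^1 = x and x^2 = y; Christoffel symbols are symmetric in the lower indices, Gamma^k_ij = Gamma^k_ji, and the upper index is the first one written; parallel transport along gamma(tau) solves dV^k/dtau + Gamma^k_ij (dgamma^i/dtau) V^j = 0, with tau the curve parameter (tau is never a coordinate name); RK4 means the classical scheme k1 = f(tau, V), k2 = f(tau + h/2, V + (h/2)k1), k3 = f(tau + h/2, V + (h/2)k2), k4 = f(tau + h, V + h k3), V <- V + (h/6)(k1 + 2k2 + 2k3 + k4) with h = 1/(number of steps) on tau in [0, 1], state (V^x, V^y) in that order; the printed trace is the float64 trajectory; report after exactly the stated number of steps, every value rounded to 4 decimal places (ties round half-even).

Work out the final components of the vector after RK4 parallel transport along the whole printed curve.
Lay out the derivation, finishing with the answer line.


gamma'(tau) = (2/3, 1/3 - (2/3)*tau); f(tau, V)^k = -Gamma^k_ij(gamma(tau)) gamma'^i(tau) V^j; h = 1/4; intermediate values shown to 6 dp
curve data and Christoffel symbols at the stage parameters:
  tau = 0.000000: gamma = (0.000000, -0.250000), gamma' = (0.666667, 0.333333); Gamma_xxx = 0.000000, Gamma_xxy = 0.000000, Gamma_xyy = 0.000000, Gamma_yxx = 0.000000, Gamma_yxy = 0.000000, Gamma_yyy = 0.000000
  tau = 0.125000: gamma = (0.083333, -0.213542), gamma' = (0.666667, 0.250000); Gamma_xxx = 0.000870, Gamma_xxy = 0.000253, Gamma_xyy = 0.000000, Gamma_yxx = 0.000995, Gamma_yxy = 0.000289, Gamma_yyy = 0.000000
  tau = 0.250000: gamma = (0.166667, -0.187500), gamma' = (0.666667, 0.166667); Gamma_xxx = 0.042195, Gamma_xxy = 0.008655, Gamma_xyy = 0.000000, Gamma_yxx = 0.011252, Gamma_yxy = 0.002308, Gamma_yyy = 0.000000
  tau = 0.375000: gamma = (0.250000, -0.171875), gamma' = (0.666667, 0.083333); Gamma_xxx = 0.187848, Gamma_xxy = 0.035360, Gamma_xyy = 0.000000, Gamma_yxx = 0.040616, Gamma_yxy = 0.007645, Gamma_yyy = 0.000000
  tau = 0.500000: gamma = (0.333333, -0.166667), gamma' = (0.666667, 0.000000); Gamma_xxx = 0.471429, Gamma_xxy = 0.085714, Gamma_xyy = 0.000000, Gamma_yxx = 0.094286, Gamma_yxy = 0.017143, Gamma_yyy = 0.000000
  tau = 0.625000: gamma = (0.416667, -0.171875), gamma' = (0.666667, -0.083333); Gamma_xxx = 0.864805, Gamma_xxy = 0.154775, Gamma_xyy = 0.000000, Gamma_yxx = 0.167112, Gamma_yxy = 0.029908, Gamma_yyy = 0.000000
  tau = 0.750000: gamma = (0.500000, -0.187500), gamma' = (0.666667, -0.166667); Gamma_xxx = 1.276165, Gamma_xxy = 0.226874, Gamma_xyy = 0.000000, Gamma_yxx = 0.243079, Gamma_yxy = 0.043214, Gamma_yyy = 0.000000
  tau = 0.875000: gamma = (0.583333, -0.213542), gamma' = (0.666667, -0.250000); Gamma_xxx = 1.607618, Gamma_xxy = 0.285346, Gamma_xyy = 0.000000, Gamma_yxx = 0.305175, Gamma_yxy = 0.054167, Gamma_yyy = 0.000000
  tau = 1.000000: gamma = (0.666667, -0.250000), gamma' = (0.666667, -0.333333); Gamma_xxx = 1.814981, Gamma_xxy = 0.322663, Gamma_xyy = 0.000000, Gamma_yxx = 0.345711, Gamma_yxy = 0.061460, Gamma_yyy = 0.000000
step 0: V^x = -1.0000, V^y = -0.5000
step 1: k1 = (0.000000, 0.000000), k2 = (0.000728, 0.000832), k3 = (0.000728, 0.000832), k4 = (0.032451, 0.008654); V <- V + (h/6)(k1 + 2k2 + 2k3 + k4): V^x = -0.9985, V^y = -0.4995
step 2: k1 = (0.032411, 0.008643), k2 = (0.139220, 0.030102), k3 = (0.137445, 0.029718), k4 = (0.331142, 0.066228); V <- V + (h/6)(k1 + 2k2 + 2k3 + k4): V^x = -0.9603, V^y = -0.4914
step 3: k1 = (0.329896, 0.065979), k2 = (0.567886, 0.109736), k3 = (0.550554, 0.106387), k4 = (0.739114, 0.140784); V <- V + (h/6)(k1 + 2k2 + 2k3 + k4): V^x = -0.8226, V^y = -0.4648
step 4: k1 = (0.739022, 0.140766), k2 = (0.815565, 0.154819), k3 = (0.805659, 0.152939), k4 = (0.776542, 0.147913); V <- V + (h/6)(k1 + 2k2 + 2k3 + k4): V^x = -0.6243, V^y = -0.4271

Answer: V^x = -0.6243, V^y = -0.4271


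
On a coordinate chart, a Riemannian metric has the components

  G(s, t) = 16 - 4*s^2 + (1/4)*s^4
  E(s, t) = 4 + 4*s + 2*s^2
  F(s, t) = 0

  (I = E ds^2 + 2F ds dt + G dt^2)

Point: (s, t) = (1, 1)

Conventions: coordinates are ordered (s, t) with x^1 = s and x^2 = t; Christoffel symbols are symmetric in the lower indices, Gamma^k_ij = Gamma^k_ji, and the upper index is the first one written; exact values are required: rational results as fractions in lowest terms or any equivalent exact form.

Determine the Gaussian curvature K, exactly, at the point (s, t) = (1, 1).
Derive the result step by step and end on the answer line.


E = 10, F = 0, G = 49/4, EG - F^2 = 245/2 at the point
E_s = 8, E_t = 0, F_s = 0, F_t = 0, G_s = -7, G_t = 0
E_tt = 0, F_st = 0, G_ss = -5
K follows from Brioschi's formula, (det M1 - det M2)/(EG - F^2)^2.
M1 = [[-E_tt/2 + F_st - G_ss/2, E_s/2, F_s - E_t/2], [F_t - G_s/2, E, F], [G_t/2, F, G]] = [[5/2, 4, 0], [7/2, 10, 0], [0, 0, 49/4]]; det M1 = 539/4
M2 = [[0, E_t/2, G_s/2], [E_t/2, E, F], [G_s/2, F, G]] = [[0, 0, -7/2], [0, 10, 0], [-7/2, 0, 49/4]]; det M2 = -245/2
det M1 - det M2 = 1029/4; K = 1029/4 / (245/2)^2 = 3/175

Answer: K = 3/175


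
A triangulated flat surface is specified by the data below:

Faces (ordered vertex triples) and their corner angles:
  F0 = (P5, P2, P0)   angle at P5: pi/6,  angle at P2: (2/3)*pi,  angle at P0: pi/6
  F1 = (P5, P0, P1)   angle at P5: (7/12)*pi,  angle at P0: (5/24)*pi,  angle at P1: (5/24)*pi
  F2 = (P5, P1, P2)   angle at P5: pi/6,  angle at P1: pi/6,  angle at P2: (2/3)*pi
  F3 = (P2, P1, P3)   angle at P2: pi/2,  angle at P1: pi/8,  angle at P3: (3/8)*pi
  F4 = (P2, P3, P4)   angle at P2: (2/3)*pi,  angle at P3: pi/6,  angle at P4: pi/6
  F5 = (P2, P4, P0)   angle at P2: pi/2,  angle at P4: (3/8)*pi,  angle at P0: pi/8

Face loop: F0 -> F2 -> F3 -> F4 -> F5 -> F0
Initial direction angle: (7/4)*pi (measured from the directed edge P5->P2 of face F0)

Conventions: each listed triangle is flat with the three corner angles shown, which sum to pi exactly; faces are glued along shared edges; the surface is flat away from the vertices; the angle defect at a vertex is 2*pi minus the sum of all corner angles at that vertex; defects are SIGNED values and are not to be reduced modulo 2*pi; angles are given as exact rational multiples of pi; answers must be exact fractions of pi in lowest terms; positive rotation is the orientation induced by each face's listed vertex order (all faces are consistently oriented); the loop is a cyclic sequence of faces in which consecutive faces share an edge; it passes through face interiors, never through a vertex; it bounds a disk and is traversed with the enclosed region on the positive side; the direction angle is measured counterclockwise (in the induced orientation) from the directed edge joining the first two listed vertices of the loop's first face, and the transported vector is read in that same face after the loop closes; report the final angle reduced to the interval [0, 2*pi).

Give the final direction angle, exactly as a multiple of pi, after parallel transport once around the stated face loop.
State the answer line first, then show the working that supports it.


Answer: final direction angle = (3/4)*pi

enclosed vertex P2: corner angles sum to 3*pi, defect = 2*pi - 3*pi = -pi
holonomy = initial angle + sum of enclosed defects (mod 2*pi), positive in the induced orientation
final angle = (7/4)*pi - pi = (3/4)*pi (mod 2*pi)


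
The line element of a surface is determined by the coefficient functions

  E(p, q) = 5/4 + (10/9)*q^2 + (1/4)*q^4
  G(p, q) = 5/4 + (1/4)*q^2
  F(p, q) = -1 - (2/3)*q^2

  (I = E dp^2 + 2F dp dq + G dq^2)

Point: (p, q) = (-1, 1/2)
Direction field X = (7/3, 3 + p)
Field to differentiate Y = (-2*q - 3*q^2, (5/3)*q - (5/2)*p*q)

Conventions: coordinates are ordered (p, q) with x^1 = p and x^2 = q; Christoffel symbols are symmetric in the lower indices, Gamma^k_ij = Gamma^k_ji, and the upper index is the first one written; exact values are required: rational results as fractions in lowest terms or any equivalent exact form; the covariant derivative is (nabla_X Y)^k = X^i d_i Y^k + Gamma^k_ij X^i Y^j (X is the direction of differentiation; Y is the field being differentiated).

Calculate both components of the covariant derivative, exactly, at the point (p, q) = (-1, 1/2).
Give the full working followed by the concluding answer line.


E = 889/576, F = -7/6, G = 21/16 at the point
E_p = 0, E_q = 89/72, F_p = 0, F_q = -2/3, G_p = 0, G_q = 1/4
EG - F^2 = 6125/9216;  g^inv = (9216/6125) * [[21/16, 7/6], [7/6, 889/576]]
first-kind symbols [ij,l] = (1/2)(d_i g_jl + d_j g_il - d_l g_ij): [pp,p] = E_p/2 = 0, [pp,q] = F_p - E_q/2 = -89/144, [pq,p] = E_q/2 = 89/144, [pq,q] = G_p/2 = 0, [qq,p] = F_q - G_p/2 = -2/3, [qq,q] = G_q/2 = 1/8
Gamma^p_ij = (G*[ij,p] - F*[ij,q])/(EG - F^2), Gamma^q_ij = (E*[ij,q] - F*[ij,p])/(EG - F^2)
Gamma_ppp = -2848/2625, Gamma_ppq = 1068/875, Gamma_pqq = -192/175, Gamma_qpp = -11303/7875, Gamma_qpq = 2848/2625, Gamma_qqq = -22/25
X = (7/3, 2), Y = (-7/4, 25/12) at the point

Answer: (nabla_X Y)^p = -66779/7875, (nabla_X Y)^q = 20447/2250


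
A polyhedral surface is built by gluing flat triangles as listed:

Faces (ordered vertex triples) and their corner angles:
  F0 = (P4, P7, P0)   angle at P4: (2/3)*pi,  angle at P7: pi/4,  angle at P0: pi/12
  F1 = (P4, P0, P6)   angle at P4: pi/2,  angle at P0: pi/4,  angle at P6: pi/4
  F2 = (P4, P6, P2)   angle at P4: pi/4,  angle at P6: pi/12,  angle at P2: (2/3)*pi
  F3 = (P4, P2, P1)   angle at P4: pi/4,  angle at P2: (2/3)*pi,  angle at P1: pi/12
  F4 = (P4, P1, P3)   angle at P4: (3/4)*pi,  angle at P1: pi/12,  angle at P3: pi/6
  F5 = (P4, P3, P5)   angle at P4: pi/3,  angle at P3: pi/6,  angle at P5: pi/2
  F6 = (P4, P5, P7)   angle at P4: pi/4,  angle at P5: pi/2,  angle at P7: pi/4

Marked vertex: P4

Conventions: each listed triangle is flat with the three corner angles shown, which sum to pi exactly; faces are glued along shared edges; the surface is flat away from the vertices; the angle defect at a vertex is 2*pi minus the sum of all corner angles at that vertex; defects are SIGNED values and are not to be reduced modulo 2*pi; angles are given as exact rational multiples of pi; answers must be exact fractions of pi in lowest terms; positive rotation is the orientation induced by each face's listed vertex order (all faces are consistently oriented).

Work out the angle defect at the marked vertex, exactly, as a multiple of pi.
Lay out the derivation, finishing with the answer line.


Sum of corner angles at P4: 3*pi
defect = 2*pi - 3*pi

Answer: defect(P4) = -pi


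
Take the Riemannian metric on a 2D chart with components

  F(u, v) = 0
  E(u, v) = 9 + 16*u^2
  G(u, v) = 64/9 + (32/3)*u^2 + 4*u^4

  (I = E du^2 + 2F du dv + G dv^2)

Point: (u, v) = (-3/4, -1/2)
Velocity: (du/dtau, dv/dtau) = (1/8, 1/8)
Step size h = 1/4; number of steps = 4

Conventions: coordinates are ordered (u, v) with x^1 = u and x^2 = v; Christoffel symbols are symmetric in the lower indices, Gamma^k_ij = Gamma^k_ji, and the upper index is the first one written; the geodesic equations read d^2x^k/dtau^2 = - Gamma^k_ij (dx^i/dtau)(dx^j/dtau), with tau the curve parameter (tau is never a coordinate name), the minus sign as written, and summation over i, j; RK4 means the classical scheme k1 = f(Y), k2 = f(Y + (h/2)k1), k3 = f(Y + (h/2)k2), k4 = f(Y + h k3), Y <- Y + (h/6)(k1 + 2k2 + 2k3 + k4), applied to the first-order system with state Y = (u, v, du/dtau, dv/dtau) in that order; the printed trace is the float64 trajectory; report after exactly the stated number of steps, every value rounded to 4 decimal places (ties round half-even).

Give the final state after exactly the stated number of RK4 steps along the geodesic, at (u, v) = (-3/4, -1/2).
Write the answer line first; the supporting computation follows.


Answer: u = -0.6252, v = -0.3621, du/dtau = 0.1239, dv/dtau = 0.1511

f(Y) = (du/dtau, dv/dtau, -Gamma^u_ij Y'^i Y'^j, -Gamma^v_ij Y'^i Y'^j) with the Gammas evaluated at the stage position; h = 0.250000; intermediate values shown to 6 dp
step 0: u = -0.7500, v = -0.5000, du/dtau = 0.1250, dv/dtau = 0.1250
step 1:
  k1: at (u, v) = (-0.750000, -0.500000), (du/dtau, dv/dtau) = (0.125000, 0.125000); Gamma_uuu = -0.666667, Gamma_uuv = 0.000000, Gamma_uvv = 0.631944, Gamma_vuu = 0.000000, Gamma_vuv = -0.791209, Gamma_vvv = 0.000000; k1 = (0.125000, 0.125000, 0.000543, 0.024725)
  k2: at (u, v) = (-0.734375, -0.484375), (du/dtau, dv/dtau) = (0.125068, 0.128091); Gamma_uuu = -0.666519, Gamma_uuv = 0.000000, Gamma_uvv = 0.624075, Gamma_vuu = 0.000000, Gamma_vuv = -0.784321, Gamma_vvv = 0.000000; k2 = (0.125068, 0.128091, 0.000186, 0.025130)
  k3: at (u, v) = (-0.734367, -0.483989), (du/dtau, dv/dtau) = (0.125023, 0.128141); Gamma_uuu = -0.666519, Gamma_uuv = 0.000000, Gamma_uvv = 0.624071, Gamma_vuu = 0.000000, Gamma_vuv = -0.784317, Gamma_vvv = 0.000000; k3 = (0.125023, 0.128141, 0.000171, 0.025131)
  k4: at (u, v) = (-0.718744, -0.467965), (du/dtau, dv/dtau) = (0.125043, 0.131283); Gamma_uuu = -0.666063, Gamma_uuv = 0.000000, Gamma_uvv = 0.616084, Gamma_vuu = 0.000000, Gamma_vuv = -0.777052, Gamma_vvv = 0.000000; k4 = (0.125043, 0.131283, -0.000204, 0.025512)
  Y <- Y + (h/6)(k1 + 2k2 + 2k3 + k4): u = -0.7187, v = -0.4680, du/dtau = 0.1250, dv/dtau = 0.1313
step 2:
  k1: at (u, v) = (-0.718741, -0.467969), (du/dtau, dv/dtau) = (0.125044, 0.131282); Gamma_uuu = -0.666063, Gamma_uuv = 0.000000, Gamma_uvv = 0.616082, Gamma_vuu = 0.000000, Gamma_vuv = -0.777050, Gamma_vvv = 0.000000; k1 = (0.125044, 0.131282, -0.000204, 0.025512)
  k2: at (u, v) = (-0.703110, -0.451559), (du/dtau, dv/dtau) = (0.125018, 0.134471); Gamma_uuu = -0.665280, Gamma_uuv = 0.000000, Gamma_uvv = 0.607965, Gamma_vuu = 0.000000, Gamma_vuv = -0.769395, Gamma_vvv = 0.000000; k2 = (0.125018, 0.134471, -0.000595, 0.025869)
  k3: at (u, v) = (-0.703113, -0.451160), (du/dtau, dv/dtau) = (0.124969, 0.134515); Gamma_uuu = -0.665280, Gamma_uuv = 0.000000, Gamma_uvv = 0.607967, Gamma_vuu = 0.000000, Gamma_vuv = -0.769396, Gamma_vvv = 0.000000; k3 = (0.124969, 0.134515, -0.000611, 0.025868)
  k4: at (u, v) = (-0.687498, -0.434340), (du/dtau, dv/dtau) = (0.124891, 0.137748); Gamma_uuu = -0.664151, Gamma_uuv = 0.000000, Gamma_uvv = 0.599724, Gamma_vuu = 0.000000, Gamma_vuv = -0.761355, Gamma_vvv = 0.000000; k4 = (0.124891, 0.137748, -0.001020, 0.026196)
  Y <- Y + (h/6)(k1 + 2k2 + 2k3 + k4): u = -0.6875, v = -0.4343, du/dtau = 0.1249, dv/dtau = 0.1377
step 3:
  k1: at (u, v) = (-0.687494, -0.434344), (du/dtau, dv/dtau) = (0.124892, 0.137747); Gamma_uuu = -0.664150, Gamma_uuv = 0.000000, Gamma_uvv = 0.599722, Gamma_vuu = 0.000000, Gamma_vuv = -0.761352, Gamma_vvv = 0.000000; k1 = (0.124892, 0.137747, -0.001020, 0.026196)
  k2: at (u, v) = (-0.671883, -0.417125), (du/dtau, dv/dtau) = (0.124765, 0.141022); Gamma_uuu = -0.662654, Gamma_uuv = 0.000000, Gamma_uvv = 0.591339, Gamma_vuu = 0.000000, Gamma_vuv = -0.752911, Gamma_vvv = 0.000000; k2 = (0.124765, 0.141022, -0.001445, 0.026494)
  k3: at (u, v) = (-0.671899, -0.416716), (du/dtau, dv/dtau) = (0.124712, 0.141059); Gamma_uuu = -0.662656, Gamma_uuv = 0.000000, Gamma_uvv = 0.591348, Gamma_vuu = 0.000000, Gamma_vuv = -0.752920, Gamma_vvv = 0.000000; k3 = (0.124712, 0.141059, -0.001460, 0.026490)
  k4: at (u, v) = (-0.656316, -0.399079), (du/dtau, dv/dtau) = (0.124527, 0.144370); Gamma_uuu = -0.660776, Gamma_uuv = 0.000000, Gamma_uvv = 0.582832, Gamma_vuu = 0.000000, Gamma_vuv = -0.744087, Gamma_vvv = 0.000000; k4 = (0.124527, 0.144370, -0.001901, 0.026754)
  Y <- Y + (h/6)(k1 + 2k2 + 2k3 + k4): u = -0.6563, v = -0.3991, du/dtau = 0.1245, dv/dtau = 0.1444
step 4:
  k1: at (u, v) = (-0.656312, -0.399082), (du/dtau, dv/dtau) = (0.124529, 0.144369); Gamma_uuu = -0.660775, Gamma_uuv = 0.000000, Gamma_uvv = 0.582830, Gamma_vuu = 0.000000, Gamma_vuv = -0.744085, Gamma_vvv = 0.000000; k1 = (0.124529, 0.144369, -0.001901, 0.026754)
  k2: at (u, v) = (-0.640746, -0.381036), (du/dtau, dv/dtau) = (0.124291, 0.147713); Gamma_uuu = -0.658489, Gamma_uuv = 0.000000, Gamma_uvv = 0.574166, Gamma_vuu = 0.000000, Gamma_vuv = -0.734847, Gamma_vvv = 0.000000; k2 = (0.124291, 0.147713, -0.002355, 0.026983)
  k3: at (u, v) = (-0.640776, -0.380618), (du/dtau, dv/dtau) = (0.124234, 0.147742); Gamma_uuu = -0.658493, Gamma_uuv = 0.000000, Gamma_uvv = 0.574182, Gamma_vuu = 0.000000, Gamma_vuv = -0.734865, Gamma_vvv = 0.000000; k3 = (0.124234, 0.147742, -0.002370, 0.026976)
  k4: at (u, v) = (-0.625254, -0.362147), (du/dtau, dv/dtau) = (0.123936, 0.151113); Gamma_uuu = -0.655786, Gamma_uuv = 0.000000, Gamma_uvv = 0.565378, Gamma_vuu = 0.000000, Gamma_vuv = -0.725236, Gamma_vvv = 0.000000; k4 = (0.123936, 0.151113, -0.002838, 0.027165)
  Y <- Y + (h/6)(k1 + 2k2 + 2k3 + k4): u = -0.6252, v = -0.3621, du/dtau = 0.1239, dv/dtau = 0.1511


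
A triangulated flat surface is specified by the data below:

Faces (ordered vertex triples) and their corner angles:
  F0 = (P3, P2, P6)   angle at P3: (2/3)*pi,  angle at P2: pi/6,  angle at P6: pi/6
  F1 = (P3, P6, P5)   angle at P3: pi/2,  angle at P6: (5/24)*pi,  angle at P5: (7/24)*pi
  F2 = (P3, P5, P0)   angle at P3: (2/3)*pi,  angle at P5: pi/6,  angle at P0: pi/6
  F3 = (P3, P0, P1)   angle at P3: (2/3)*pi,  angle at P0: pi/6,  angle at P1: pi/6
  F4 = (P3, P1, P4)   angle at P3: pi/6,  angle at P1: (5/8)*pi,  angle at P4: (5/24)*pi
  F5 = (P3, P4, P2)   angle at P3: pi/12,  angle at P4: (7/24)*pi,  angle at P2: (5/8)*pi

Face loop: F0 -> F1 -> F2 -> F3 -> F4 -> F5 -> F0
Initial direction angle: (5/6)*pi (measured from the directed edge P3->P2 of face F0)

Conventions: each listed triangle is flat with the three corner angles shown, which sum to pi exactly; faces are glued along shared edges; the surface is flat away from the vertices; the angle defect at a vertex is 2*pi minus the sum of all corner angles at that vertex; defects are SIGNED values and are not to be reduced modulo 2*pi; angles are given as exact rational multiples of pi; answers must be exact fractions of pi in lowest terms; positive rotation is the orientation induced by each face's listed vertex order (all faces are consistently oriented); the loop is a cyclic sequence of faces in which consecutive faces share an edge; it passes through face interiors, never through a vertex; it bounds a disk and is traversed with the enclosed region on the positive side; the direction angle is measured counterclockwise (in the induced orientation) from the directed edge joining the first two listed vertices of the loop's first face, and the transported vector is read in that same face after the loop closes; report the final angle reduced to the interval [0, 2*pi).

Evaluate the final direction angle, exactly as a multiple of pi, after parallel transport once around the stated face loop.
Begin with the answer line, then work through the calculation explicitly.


Answer: final direction angle = pi/12

enclosed vertex P3: corner angles sum to (11/4)*pi, defect = 2*pi - (11/4)*pi = (-3/4)*pi
final direction = starting direction + enclosed defect total, reduced mod 2*pi (induced orientation)
final angle = (5/6)*pi - (3/4)*pi = pi/12 (mod 2*pi)


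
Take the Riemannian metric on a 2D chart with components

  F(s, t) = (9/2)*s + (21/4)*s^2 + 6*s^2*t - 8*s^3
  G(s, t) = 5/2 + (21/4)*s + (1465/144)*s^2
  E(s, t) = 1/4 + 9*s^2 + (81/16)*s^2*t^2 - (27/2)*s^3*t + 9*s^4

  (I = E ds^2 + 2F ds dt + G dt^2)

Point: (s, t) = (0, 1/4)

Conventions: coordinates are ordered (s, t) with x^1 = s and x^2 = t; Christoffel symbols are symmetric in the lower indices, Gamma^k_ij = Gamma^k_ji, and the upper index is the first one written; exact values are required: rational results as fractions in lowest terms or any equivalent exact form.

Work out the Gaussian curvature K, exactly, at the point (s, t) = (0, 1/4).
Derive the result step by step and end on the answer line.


E = 1/4, F = 0, G = 5/2, EG - F^2 = 5/8 at the point
E_s = 0, E_t = 0, F_s = 9/2, F_t = 0, G_s = 21/4, G_t = 0
E_tt = 0, F_st = 0, G_ss = 1465/72
Apply the Brioschi formula K = (det M1 - det M2)/(EG - F^2)^2 over the derivative matrices of E, F, G.
M1 = [[-E_tt/2 + F_st - G_ss/2, E_s/2, F_s - E_t/2], [F_t - G_s/2, E, F], [G_t/2, F, G]] = [[-1465/144, 0, 9/2], [-21/8, 1/4, 0], [0, 0, 5/2]]; det M1 = -7325/1152
M2 = [[0, E_t/2, G_s/2], [E_t/2, E, F], [G_s/2, F, G]] = [[0, 0, 21/8], [0, 1/4, 0], [21/8, 0, 5/2]]; det M2 = -441/256
det M1 - det M2 = -10681/2304; K = -10681/2304 / (5/8)^2 = -10681/900

Answer: K = -10681/900


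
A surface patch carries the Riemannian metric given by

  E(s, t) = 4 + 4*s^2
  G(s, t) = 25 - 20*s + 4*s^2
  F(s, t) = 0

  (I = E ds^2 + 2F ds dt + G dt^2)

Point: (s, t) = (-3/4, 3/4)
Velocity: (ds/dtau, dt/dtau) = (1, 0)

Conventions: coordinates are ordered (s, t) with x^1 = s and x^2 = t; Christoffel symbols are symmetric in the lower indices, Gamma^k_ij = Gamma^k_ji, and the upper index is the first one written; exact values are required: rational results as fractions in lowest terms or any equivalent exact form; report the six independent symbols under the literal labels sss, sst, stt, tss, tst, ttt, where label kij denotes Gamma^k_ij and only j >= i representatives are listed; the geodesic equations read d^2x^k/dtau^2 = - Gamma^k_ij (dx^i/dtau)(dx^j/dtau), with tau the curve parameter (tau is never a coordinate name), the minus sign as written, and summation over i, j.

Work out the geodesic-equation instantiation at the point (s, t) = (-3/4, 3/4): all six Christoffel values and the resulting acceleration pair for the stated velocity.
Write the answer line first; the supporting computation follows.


Answer: Gamma_sss = -12/25, Gamma_sst = 0, Gamma_stt = 52/25, Gamma_tss = 0, Gamma_tst = -4/13, Gamma_ttt = 0; accelerations (d^2s/dtau^2, d^2t/dtau^2) = (12/25, 0)

E = 25/4, F = 0, G = 169/4 at the point
E_s = -6, E_t = 0, F_s = 0, F_t = 0, G_s = -26, G_t = 0
EG - F^2 = 4225/16;  g^inv = (16/4225) * [[169/4, 0], [0, 25/4]]
first-kind symbols [ij,l] = (1/2)(d_i g_jl + d_j g_il - d_l g_ij): [ss,s] = E_s/2 = -3, [ss,t] = F_s - E_t/2 = 0, [st,s] = E_t/2 = 0, [st,t] = G_s/2 = -13, [tt,s] = F_t - G_s/2 = 13, [tt,t] = G_t/2 = 0
Gamma^s_ij = (G*[ij,s] - F*[ij,t])/(EG - F^2), Gamma^t_ij = (E*[ij,t] - F*[ij,s])/(EG - F^2)
Gamma_sss = -12/25, Gamma_sst = 0, Gamma_stt = 52/25, Gamma_tss = 0, Gamma_tst = -4/13, Gamma_ttt = 0
d^2s/dtau^2 = -(Gamma_sss*(1)^2 + 2*Gamma_sst*(1)*(0) + Gamma_stt*(0)^2) = 12/25
d^2t/dtau^2 = -(Gamma_tss*(1)^2 + 2*Gamma_tst*(1)*(0) + Gamma_ttt*(0)^2) = 0


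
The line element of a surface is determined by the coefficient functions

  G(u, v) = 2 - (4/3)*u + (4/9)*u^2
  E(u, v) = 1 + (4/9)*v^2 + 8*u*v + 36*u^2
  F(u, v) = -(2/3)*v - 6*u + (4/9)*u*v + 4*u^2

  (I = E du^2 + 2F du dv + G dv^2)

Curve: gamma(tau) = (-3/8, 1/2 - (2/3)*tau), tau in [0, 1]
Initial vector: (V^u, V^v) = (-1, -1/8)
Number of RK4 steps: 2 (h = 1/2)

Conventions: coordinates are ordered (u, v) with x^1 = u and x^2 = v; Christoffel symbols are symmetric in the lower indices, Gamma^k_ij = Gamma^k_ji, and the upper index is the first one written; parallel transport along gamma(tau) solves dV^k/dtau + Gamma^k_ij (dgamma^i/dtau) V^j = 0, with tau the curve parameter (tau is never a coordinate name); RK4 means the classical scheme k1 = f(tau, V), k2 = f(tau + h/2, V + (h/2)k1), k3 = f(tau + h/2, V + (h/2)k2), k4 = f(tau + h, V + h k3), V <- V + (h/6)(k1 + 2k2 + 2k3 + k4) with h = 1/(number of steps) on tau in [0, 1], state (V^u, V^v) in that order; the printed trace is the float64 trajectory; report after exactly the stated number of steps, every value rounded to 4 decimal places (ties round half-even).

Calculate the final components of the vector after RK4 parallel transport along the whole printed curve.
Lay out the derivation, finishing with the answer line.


gamma'(tau) = (0, -2/3); f(tau, V)^k = -Gamma^k_ij(gamma(tau)) gamma'^i(tau) V^j; h = 1/2; intermediate values shown to 6 dp
curve data and Christoffel symbols at the stage parameters:
  tau = 0.000000: gamma = (-0.375000, 0.500000), gamma' = (0.000000, -0.666667); Gamma_uuu = -1.844098, Gamma_uuv = -0.204900, Gamma_uvv = 0.000000, Gamma_vuu = -1.202673, Gamma_vuv = -0.133630, Gamma_vvv = 0.000000
  tau = 0.250000: gamma = (-0.375000, 0.333333), gamma' = (0.000000, -0.666667); Gamma_uuu = -1.822890, Gamma_uuv = -0.202543, Gamma_uvv = 0.000000, Gamma_vuu = -1.123699, Gamma_vuv = -0.124855, Gamma_vvv = 0.000000
  tau = 0.500000: gamma = (-0.375000, 0.166667), gamma' = (0.000000, -0.666667); Gamma_uuu = -1.798054, Gamma_uuv = -0.199784, Gamma_uvv = 0.000000, Gamma_vuu = -1.050811, Gamma_vuv = -0.116757, Gamma_vvv = 0.000000
  tau = 0.750000: gamma = (-0.375000, 0.000000), gamma' = (0.000000, -0.666667); Gamma_uuu = -1.770492, Gamma_uuv = -0.196721, Gamma_uvv = 0.000000, Gamma_vuu = -0.983607, Gamma_vuv = -0.109290, Gamma_vvv = 0.000000
  tau = 1.000000: gamma = (-0.375000, -0.166667), gamma' = (0.000000, -0.666667); Gamma_uuu = -1.740944, Gamma_uuv = -0.193438, Gamma_uvv = 0.000000, Gamma_vuu = -0.921676, Gamma_vuv = -0.102408, Gamma_vvv = 0.000000
step 0: V^u = -1.0000, V^v = -0.1250
step 1: k1 = (0.136600, 0.089087), k2 = (0.130418, 0.080394), k3 = (0.130626, 0.080523), k4 = (0.124490, 0.072754); V <- V + (h/6)(k1 + 2k2 + 2k3 + k4): V^u = -0.9347, V^v = -0.0847
step 2: k1 = (0.124497, 0.072758), k2 = (0.118506, 0.065837), k3 = (0.118703, 0.065946), k4 = (0.112888, 0.059764); V <- V + (h/6)(k1 + 2k2 + 2k3 + k4): V^u = -0.8754, V^v = -0.0517

Answer: V^u = -0.8754, V^v = -0.0517


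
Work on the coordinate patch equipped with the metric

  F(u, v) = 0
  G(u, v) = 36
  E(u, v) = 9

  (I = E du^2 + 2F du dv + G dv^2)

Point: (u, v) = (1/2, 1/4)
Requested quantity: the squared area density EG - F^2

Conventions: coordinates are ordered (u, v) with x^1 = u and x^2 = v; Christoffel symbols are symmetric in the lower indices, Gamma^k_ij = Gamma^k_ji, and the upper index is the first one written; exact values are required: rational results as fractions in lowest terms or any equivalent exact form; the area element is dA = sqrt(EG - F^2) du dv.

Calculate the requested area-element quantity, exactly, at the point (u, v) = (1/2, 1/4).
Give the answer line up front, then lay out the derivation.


Answer: EG - F^2 = 324

E = 9, F = 0, G = 36; EG - F^2 = 324


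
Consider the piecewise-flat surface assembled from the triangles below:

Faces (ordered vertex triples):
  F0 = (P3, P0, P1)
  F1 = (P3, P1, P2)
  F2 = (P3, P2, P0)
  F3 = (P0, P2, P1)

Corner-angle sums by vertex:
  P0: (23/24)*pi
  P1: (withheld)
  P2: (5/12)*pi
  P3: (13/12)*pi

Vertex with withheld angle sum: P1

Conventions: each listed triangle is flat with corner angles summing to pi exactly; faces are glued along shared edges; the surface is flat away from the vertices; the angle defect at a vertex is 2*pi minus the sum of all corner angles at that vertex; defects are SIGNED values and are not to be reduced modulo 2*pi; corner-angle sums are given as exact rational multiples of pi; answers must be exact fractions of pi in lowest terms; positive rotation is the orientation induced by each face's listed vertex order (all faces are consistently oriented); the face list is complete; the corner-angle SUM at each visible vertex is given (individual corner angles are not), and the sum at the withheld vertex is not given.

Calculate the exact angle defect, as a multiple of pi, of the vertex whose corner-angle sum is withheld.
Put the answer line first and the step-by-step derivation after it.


Answer: defect(P1) = (11/24)*pi

V = 4, E = 6, F = 4; chi = V - E + F = 2
Gauss-Bonnet: total defect = 2*pi*chi = 4*pi; visible defects sum to (85/24)*pi


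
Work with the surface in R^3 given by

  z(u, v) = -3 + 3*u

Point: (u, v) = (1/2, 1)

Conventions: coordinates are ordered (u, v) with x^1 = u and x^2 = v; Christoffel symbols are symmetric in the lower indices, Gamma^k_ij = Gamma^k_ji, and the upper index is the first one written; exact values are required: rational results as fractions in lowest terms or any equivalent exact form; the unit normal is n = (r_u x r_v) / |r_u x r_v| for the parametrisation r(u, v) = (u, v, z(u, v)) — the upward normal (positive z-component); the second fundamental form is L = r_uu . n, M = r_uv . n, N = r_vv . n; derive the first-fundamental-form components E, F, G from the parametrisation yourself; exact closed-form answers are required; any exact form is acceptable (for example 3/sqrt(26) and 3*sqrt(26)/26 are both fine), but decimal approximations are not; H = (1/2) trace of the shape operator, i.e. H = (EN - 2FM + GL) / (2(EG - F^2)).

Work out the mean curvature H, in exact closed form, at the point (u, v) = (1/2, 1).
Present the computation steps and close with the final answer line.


z_u = 3, z_v = 0, z_uu = 0, z_uv = 0, z_vv = 0
E = 10, F = 0, G = 1; answer radicand W^2 = 10
unnormalised second-form numerators: l = 0, m = 0, n = 0; L = l/sqrt(10), and similarly M = m/sqrt(W^2), N = n/sqrt(W^2)
H = (E*n - 2*F*m + G*l) / (2*(EG - F^2)*sqrt(W^2)); E*n - 2*F*m + G*l = 0, EG - F^2 = 10, so H = (0)/sqrt(10)

Answer: H = 0


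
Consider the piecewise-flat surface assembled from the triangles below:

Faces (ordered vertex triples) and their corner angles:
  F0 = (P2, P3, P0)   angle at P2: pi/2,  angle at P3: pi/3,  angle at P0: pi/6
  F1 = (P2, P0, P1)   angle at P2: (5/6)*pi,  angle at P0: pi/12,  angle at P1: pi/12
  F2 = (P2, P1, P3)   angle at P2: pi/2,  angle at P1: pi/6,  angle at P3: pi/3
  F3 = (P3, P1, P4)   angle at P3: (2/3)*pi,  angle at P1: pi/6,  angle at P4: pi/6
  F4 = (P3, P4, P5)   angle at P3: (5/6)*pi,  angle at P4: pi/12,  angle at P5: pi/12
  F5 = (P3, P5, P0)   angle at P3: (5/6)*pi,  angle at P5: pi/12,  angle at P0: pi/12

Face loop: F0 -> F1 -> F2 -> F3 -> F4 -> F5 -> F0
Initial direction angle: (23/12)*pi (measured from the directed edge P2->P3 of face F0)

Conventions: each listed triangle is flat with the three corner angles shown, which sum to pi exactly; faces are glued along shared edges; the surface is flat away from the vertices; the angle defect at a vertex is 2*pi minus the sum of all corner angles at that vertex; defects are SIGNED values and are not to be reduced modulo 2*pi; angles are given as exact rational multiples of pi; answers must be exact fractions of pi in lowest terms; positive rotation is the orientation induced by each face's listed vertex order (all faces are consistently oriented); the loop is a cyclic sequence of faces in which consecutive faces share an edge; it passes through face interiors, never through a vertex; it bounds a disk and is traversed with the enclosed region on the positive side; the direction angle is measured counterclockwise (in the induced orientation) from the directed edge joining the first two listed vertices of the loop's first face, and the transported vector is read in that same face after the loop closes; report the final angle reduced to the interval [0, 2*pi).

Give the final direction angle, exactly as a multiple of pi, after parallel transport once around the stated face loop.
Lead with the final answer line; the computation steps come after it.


Answer: final direction angle = (13/12)*pi

enclosed vertex P2: corner angles sum to (11/6)*pi, defect = 2*pi - (11/6)*pi = pi/6
enclosed vertex P3: corner angles sum to 3*pi, defect = 2*pi - 3*pi = -pi
summing the enclosed defects onto the initial angle, mod 2*pi in the induced orientation:
final angle = (23/12)*pi - (5/6)*pi = (13/12)*pi (mod 2*pi)
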